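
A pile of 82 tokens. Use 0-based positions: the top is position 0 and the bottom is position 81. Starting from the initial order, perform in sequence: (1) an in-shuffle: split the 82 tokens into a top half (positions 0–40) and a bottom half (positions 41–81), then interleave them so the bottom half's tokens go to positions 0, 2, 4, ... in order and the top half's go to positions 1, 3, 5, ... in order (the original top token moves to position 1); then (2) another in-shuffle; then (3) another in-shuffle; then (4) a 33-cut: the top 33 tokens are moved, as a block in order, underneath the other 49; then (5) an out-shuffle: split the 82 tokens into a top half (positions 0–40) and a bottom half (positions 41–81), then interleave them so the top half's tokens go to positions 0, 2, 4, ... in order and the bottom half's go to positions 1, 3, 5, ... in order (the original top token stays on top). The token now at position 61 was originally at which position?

Undo the operations in reverse order, starting from position 61:
  undo op 5 (out-shuffle, from bottom half): 61 ← 71
  undo op 4 (cut 33): 71 ← 22
  undo op 3 (in-shuffle, from bottom half): 22 ← 52
  undo op 2 (in-shuffle, from bottom half): 52 ← 67
  undo op 1 (in-shuffle, from top half): 67 ← 33
So the token at position 61 came from original position 33.

33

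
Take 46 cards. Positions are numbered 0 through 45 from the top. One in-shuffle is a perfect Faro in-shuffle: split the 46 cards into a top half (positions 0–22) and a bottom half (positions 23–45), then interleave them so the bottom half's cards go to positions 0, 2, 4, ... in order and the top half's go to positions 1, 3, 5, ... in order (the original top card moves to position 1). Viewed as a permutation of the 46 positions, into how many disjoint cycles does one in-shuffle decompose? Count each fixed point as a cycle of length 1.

2

Trace each unvisited position around until it returns:
(0 1 3 7 15 31 ... len 23) (4 9 19 39 32 18 ... len 23)
2 cycles in total.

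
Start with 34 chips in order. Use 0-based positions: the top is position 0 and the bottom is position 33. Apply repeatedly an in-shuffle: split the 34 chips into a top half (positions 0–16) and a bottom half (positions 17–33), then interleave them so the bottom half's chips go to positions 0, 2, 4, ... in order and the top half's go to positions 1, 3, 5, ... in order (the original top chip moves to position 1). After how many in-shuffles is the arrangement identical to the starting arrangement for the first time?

12

The in-shuffle permutes the 34 positions with cycle lengths [3, 3, 4, 12, 12].
Every chip is home exactly when every cycle has completed a whole number of laps, i.e. after lcm(3, 4, 12) = 12 in-shuffles.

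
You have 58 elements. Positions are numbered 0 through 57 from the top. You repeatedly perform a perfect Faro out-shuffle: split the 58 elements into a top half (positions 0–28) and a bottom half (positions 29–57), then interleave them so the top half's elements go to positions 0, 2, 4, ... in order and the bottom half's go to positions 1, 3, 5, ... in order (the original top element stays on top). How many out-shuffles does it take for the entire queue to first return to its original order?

18

The out-shuffle permutes the 58 positions with cycle lengths [1, 1, 2, 18, 18, 18].
Every element is home exactly when every cycle has completed a whole number of laps, i.e. after lcm(1, 2, 18) = 18 out-shuffles.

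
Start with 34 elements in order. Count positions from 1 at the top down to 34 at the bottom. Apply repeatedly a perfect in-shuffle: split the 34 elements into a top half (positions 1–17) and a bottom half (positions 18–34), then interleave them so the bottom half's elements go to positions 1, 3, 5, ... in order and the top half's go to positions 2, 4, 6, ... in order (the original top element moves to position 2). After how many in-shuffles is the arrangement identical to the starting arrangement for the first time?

The in-shuffle permutes the 34 positions with cycle lengths [3, 3, 4, 12, 12].
Every element is home exactly when every cycle has completed a whole number of laps, i.e. after lcm(3, 4, 12) = 12 in-shuffles.

12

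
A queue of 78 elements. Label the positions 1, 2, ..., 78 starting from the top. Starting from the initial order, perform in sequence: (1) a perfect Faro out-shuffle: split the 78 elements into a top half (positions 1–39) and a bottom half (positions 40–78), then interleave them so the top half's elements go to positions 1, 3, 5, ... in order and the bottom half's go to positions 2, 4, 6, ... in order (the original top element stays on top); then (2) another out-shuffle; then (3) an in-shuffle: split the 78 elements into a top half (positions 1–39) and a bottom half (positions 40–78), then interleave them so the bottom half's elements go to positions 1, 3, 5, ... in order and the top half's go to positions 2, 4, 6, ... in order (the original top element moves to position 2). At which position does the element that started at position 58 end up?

Track the element from position 58 forward through each operation:
  after op 1 (out-shuffle): 58 → 38
  after op 2 (out-shuffle): 38 → 75
  after op 3 (in-shuffle): 75 → 71

71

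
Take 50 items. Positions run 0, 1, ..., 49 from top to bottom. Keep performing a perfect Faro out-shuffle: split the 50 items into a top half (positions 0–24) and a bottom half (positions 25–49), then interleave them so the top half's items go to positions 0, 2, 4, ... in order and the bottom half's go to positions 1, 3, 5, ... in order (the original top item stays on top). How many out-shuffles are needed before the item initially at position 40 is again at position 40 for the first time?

21

Follow position 40 under repeated out-shuffles:
40 → 31 → 13 → 26 → 3 → 6 → 12 → 24 → ... → 40 (length 21)
It first returns after 21 out-shuffles.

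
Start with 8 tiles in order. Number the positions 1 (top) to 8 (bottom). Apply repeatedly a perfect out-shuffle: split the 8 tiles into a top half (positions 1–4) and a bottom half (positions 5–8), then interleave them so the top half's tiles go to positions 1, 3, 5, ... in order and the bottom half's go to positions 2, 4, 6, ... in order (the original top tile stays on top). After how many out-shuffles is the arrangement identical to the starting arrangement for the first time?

The out-shuffle permutes the 8 positions with cycle lengths [1, 1, 3, 3].
Every tile is home exactly when every cycle has completed a whole number of laps, i.e. after lcm(1, 3) = 3 out-shuffles.

3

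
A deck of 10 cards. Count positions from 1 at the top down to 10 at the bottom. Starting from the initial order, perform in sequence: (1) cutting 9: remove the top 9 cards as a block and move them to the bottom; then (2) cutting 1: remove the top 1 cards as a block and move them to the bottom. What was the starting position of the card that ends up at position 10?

Undo the operations in reverse order, starting from position 10:
  undo op 2 (cut 1): 10 ← 1
  undo op 1 (cut 9): 1 ← 10
So the card at position 10 came from original position 10.

10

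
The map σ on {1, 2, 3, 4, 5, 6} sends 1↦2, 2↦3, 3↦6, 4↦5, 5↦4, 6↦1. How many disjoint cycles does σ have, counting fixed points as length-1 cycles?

2

Cycle decomposition: (1 2 3 6) (4 5).
2 cycles.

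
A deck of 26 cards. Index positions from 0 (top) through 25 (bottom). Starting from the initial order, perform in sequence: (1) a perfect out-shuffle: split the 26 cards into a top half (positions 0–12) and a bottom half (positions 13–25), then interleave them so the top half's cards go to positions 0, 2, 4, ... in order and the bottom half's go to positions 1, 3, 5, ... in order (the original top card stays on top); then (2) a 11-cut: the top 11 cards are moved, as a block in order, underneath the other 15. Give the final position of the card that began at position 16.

22

Track the card from position 16 forward through each operation:
  after op 1 (out-shuffle): 16 → 7
  after op 2 (cut 11): 7 → 22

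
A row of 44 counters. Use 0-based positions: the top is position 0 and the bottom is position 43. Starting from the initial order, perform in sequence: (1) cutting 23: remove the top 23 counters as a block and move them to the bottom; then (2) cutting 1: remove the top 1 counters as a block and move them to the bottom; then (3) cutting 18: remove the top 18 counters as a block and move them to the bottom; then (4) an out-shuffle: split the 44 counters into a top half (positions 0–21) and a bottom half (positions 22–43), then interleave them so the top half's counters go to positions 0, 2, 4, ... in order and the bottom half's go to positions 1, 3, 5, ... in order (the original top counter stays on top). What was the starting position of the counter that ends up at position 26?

11

Undo the operations in reverse order, starting from position 26:
  undo op 4 (out-shuffle, from top half): 26 ← 13
  undo op 3 (cut 18): 13 ← 31
  undo op 2 (cut 1): 31 ← 32
  undo op 1 (cut 23): 32 ← 11
So the counter at position 26 came from original position 11.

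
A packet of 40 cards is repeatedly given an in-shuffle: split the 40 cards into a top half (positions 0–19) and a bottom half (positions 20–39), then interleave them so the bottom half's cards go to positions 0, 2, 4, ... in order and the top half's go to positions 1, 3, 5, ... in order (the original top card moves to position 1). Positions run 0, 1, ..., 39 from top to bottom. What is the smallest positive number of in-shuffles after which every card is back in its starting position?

The in-shuffle permutes the 40 positions with cycle lengths [20, 20].
Every card is home exactly when every cycle has completed a whole number of laps, i.e. after lcm(20) = 20 in-shuffles.

20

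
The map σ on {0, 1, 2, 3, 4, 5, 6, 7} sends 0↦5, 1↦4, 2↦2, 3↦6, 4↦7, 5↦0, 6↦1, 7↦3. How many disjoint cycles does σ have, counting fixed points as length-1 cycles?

Cycle decomposition: (0 5) (1 4 7 3 6) (2).
3 cycles.

3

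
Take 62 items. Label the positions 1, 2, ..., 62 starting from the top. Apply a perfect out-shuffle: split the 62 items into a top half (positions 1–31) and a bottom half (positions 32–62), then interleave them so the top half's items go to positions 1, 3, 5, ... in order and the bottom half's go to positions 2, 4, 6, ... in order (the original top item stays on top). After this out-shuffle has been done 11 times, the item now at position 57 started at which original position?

27

Work backwards from position 57, undoing one out-shuffle at a time:
57 ← 29 ← 15 ← 8 ← 35 ← 18 ← 40 ← 51 ← 26 ← 44 ← 53 ← 27
So the item now at position 57 started at position 27.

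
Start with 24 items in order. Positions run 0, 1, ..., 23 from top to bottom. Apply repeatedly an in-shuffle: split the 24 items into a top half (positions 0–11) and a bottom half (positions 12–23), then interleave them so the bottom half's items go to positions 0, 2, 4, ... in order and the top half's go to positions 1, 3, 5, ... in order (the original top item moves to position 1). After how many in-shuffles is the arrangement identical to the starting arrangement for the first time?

20

The in-shuffle permutes the 24 positions with cycle lengths [4, 20].
Every item is home exactly when every cycle has completed a whole number of laps, i.e. after lcm(4, 20) = 20 in-shuffles.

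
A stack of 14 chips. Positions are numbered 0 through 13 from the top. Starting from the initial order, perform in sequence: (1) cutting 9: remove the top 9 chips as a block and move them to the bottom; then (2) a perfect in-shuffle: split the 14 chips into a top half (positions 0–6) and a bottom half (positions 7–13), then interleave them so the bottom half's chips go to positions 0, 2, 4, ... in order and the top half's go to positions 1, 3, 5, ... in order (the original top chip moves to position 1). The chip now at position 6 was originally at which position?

Undo the operations in reverse order, starting from position 6:
  undo op 2 (in-shuffle, from bottom half): 6 ← 10
  undo op 1 (cut 9): 10 ← 5
So the chip at position 6 came from original position 5.

5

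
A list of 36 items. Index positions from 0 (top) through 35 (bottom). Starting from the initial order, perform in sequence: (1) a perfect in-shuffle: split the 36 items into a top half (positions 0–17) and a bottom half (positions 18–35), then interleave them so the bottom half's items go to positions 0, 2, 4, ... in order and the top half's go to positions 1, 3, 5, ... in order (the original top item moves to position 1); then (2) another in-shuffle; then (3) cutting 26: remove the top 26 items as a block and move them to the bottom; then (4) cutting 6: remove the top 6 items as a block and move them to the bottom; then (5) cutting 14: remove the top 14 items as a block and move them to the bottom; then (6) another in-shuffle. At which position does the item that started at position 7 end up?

6

Track the item from position 7 forward through each operation:
  after op 1 (in-shuffle): 7 → 15
  after op 2 (in-shuffle): 15 → 31
  after op 3 (cut 26): 31 → 5
  after op 4 (cut 6): 5 → 35
  after op 5 (cut 14): 35 → 21
  after op 6 (in-shuffle): 21 → 6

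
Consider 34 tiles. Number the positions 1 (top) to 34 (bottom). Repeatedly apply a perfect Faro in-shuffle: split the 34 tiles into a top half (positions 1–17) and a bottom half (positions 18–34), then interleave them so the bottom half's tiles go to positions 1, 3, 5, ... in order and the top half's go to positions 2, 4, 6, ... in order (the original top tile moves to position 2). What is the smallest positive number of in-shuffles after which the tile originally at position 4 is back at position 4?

12

Follow position 4 under repeated in-shuffles:
4 → 8 → 16 → 32 → 29 → 23 → 11 → 22 → 9 → 18 → 1 → 2 → 4
It first returns after 12 in-shuffles.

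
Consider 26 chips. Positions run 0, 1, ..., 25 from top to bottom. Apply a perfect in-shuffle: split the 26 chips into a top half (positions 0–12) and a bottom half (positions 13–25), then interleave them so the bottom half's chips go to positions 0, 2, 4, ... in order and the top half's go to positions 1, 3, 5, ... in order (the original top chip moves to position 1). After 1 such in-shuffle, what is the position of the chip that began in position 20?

Track the chip's position through each in-shuffle:
20 → 14

14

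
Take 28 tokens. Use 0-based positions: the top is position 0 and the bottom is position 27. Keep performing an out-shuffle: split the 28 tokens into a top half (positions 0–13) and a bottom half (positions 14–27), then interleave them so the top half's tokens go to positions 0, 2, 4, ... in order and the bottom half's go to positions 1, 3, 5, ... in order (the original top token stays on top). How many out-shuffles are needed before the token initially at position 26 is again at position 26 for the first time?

18

Follow position 26 under repeated out-shuffles:
26 → 25 → 23 → 19 → 11 → 22 → 17 → 7 → 14 → 1 → 2 → 4 → 8 → 16 → 5 → 10 → 20 → 13 → 26
It first returns after 18 out-shuffles.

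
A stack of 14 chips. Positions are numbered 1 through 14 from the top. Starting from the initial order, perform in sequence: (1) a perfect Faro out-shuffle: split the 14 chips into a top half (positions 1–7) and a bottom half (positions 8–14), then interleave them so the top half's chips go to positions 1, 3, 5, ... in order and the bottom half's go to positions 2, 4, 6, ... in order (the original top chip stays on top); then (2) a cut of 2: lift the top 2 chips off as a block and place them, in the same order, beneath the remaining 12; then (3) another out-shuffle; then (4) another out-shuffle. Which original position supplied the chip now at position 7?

Undo the operations in reverse order, starting from position 7:
  undo op 4 (out-shuffle, from top half): 7 ← 4
  undo op 3 (out-shuffle, from bottom half): 4 ← 9
  undo op 2 (cut 2): 9 ← 11
  undo op 1 (out-shuffle, from top half): 11 ← 6
So the chip at position 7 came from original position 6.

6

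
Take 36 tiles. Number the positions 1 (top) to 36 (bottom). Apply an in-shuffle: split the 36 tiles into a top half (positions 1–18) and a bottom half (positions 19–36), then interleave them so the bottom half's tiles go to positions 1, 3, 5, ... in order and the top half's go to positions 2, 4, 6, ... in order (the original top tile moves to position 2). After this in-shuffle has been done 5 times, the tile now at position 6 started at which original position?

21

Work backwards from position 6, undoing one in-shuffle at a time:
6 ← 3 ← 20 ← 10 ← 5 ← 21
So the tile now at position 6 started at position 21.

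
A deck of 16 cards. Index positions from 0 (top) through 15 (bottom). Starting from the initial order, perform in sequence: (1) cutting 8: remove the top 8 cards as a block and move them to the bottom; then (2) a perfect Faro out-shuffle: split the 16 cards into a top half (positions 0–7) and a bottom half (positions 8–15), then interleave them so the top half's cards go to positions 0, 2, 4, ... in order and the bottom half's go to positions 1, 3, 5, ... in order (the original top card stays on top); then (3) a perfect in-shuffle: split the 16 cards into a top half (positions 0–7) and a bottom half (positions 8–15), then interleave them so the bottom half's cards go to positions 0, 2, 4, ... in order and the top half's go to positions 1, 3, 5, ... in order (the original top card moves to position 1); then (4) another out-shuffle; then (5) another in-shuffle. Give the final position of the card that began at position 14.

Track the card from position 14 forward through each operation:
  after op 1 (cut 8): 14 → 6
  after op 2 (out-shuffle): 6 → 12
  after op 3 (in-shuffle): 12 → 8
  after op 4 (out-shuffle): 8 → 1
  after op 5 (in-shuffle): 1 → 3

3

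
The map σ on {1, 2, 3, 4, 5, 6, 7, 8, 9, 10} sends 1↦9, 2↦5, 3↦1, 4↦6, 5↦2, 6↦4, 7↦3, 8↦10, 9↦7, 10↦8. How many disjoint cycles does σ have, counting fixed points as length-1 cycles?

4

Cycle decomposition: (1 9 7 3) (2 5) (4 6) (8 10).
4 cycles.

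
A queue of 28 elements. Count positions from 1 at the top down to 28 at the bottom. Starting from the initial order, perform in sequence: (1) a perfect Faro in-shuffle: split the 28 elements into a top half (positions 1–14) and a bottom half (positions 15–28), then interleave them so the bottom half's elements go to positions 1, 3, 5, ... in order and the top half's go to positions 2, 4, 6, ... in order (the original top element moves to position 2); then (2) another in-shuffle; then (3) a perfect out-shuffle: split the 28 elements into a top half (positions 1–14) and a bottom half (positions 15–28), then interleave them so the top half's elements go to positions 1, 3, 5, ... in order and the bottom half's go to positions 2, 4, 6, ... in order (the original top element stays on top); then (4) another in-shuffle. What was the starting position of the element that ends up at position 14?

Undo the operations in reverse order, starting from position 14:
  undo op 4 (in-shuffle, from top half): 14 ← 7
  undo op 3 (out-shuffle, from top half): 7 ← 4
  undo op 2 (in-shuffle, from top half): 4 ← 2
  undo op 1 (in-shuffle, from top half): 2 ← 1
So the element at position 14 came from original position 1.

1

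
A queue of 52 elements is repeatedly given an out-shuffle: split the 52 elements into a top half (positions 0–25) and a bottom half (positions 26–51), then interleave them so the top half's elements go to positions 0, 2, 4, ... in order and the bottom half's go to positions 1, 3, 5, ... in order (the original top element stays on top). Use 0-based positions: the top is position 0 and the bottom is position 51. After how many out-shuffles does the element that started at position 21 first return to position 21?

Follow position 21 under repeated out-shuffles:
21 → 42 → 33 → 15 → 30 → 9 → 18 → 36 → 21
It first returns after 8 out-shuffles.

8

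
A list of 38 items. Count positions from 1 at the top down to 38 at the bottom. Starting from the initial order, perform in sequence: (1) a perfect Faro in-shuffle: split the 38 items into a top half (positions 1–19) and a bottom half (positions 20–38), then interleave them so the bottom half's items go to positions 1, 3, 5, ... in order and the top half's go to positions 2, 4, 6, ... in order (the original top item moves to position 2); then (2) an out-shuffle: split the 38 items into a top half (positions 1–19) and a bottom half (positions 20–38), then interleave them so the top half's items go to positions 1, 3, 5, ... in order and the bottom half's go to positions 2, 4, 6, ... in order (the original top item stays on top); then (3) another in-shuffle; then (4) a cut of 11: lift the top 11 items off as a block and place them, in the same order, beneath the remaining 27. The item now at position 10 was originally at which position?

Undo the operations in reverse order, starting from position 10:
  undo op 4 (cut 11): 10 ← 21
  undo op 3 (in-shuffle, from bottom half): 21 ← 30
  undo op 2 (out-shuffle, from bottom half): 30 ← 34
  undo op 1 (in-shuffle, from top half): 34 ← 17
So the item at position 10 came from original position 17.

17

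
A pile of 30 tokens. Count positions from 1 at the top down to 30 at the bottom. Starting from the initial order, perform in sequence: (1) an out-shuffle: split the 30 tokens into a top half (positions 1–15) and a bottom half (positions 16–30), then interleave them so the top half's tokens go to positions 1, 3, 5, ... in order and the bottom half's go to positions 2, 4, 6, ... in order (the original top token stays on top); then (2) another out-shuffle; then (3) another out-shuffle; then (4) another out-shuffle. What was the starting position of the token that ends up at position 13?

9

Undo the operations in reverse order, starting from position 13:
  undo op 4 (out-shuffle, from top half): 13 ← 7
  undo op 3 (out-shuffle, from top half): 7 ← 4
  undo op 2 (out-shuffle, from bottom half): 4 ← 17
  undo op 1 (out-shuffle, from top half): 17 ← 9
So the token at position 13 came from original position 9.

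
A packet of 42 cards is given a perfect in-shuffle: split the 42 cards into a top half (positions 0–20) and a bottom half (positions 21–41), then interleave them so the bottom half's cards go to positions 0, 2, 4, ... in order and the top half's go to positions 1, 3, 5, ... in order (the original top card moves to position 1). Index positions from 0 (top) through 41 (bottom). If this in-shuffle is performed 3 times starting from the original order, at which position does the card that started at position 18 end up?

Track the card's position through each in-shuffle:
18 → 37 → 32 → 22

22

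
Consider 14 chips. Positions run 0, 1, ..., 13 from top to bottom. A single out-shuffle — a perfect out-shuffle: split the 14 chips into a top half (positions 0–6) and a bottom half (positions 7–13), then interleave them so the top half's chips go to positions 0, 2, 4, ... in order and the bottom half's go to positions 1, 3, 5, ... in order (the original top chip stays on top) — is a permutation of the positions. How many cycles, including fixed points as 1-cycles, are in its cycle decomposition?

Trace each unvisited position around until it returns:
(0) (1 2 4 8 3 6 ... len 12) (13)
3 cycles in total.

3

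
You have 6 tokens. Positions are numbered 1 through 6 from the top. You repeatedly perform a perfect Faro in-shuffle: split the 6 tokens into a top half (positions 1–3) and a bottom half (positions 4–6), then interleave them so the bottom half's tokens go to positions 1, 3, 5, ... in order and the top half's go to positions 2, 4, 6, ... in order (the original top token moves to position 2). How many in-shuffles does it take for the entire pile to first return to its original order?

3

The in-shuffle permutes the 6 positions with cycle lengths [3, 3].
Every token is home exactly when every cycle has completed a whole number of laps, i.e. after lcm(3) = 3 in-shuffles.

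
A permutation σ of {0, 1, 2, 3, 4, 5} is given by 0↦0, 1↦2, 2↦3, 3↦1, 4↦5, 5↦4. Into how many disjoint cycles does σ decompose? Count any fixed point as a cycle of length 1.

3

Cycle decomposition: (0) (1 2 3) (4 5).
3 cycles.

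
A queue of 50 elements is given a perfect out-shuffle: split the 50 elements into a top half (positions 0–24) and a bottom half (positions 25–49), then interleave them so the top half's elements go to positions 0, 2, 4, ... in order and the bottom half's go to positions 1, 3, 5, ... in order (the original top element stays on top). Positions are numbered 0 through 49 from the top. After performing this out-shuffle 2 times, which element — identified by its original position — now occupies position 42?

35

Work backwards from position 42, undoing one out-shuffle at a time:
42 ← 21 ← 35
So the element now at position 42 started at position 35.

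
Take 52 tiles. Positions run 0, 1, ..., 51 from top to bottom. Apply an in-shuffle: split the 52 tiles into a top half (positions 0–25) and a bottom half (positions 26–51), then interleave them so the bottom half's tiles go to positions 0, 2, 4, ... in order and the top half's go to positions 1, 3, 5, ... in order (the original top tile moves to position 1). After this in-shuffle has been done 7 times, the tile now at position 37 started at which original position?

Work backwards from position 37, undoing one in-shuffle at a time:
37 ← 18 ← 35 ← 17 ← 8 ← 30 ← 41 ← 20
So the tile now at position 37 started at position 20.

20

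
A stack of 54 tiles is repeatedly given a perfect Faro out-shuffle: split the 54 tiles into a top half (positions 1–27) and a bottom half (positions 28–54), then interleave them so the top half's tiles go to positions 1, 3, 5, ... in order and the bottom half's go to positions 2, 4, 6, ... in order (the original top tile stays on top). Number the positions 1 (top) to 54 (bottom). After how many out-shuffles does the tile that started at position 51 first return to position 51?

52

Follow position 51 under repeated out-shuffles:
51 → 48 → 42 → 30 → 6 → 11 → 21 → 41 → ... → 51 (length 52)
It first returns after 52 out-shuffles.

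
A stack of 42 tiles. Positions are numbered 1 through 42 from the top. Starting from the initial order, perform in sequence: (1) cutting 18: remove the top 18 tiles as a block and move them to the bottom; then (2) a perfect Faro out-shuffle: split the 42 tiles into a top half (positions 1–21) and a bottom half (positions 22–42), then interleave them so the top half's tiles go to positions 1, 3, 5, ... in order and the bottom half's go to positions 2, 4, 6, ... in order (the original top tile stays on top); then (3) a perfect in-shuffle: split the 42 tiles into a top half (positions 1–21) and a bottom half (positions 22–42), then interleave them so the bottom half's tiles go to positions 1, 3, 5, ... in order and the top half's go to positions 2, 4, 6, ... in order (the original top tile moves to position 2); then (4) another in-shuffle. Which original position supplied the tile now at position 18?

10

Undo the operations in reverse order, starting from position 18:
  undo op 4 (in-shuffle, from top half): 18 ← 9
  undo op 3 (in-shuffle, from bottom half): 9 ← 26
  undo op 2 (out-shuffle, from bottom half): 26 ← 34
  undo op 1 (cut 18): 34 ← 10
So the tile at position 18 came from original position 10.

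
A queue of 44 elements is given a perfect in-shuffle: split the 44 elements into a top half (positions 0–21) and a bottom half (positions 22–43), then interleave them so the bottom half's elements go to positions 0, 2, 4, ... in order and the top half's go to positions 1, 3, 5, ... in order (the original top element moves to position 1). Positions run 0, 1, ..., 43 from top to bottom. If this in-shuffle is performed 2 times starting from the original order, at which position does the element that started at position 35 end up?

Track the element's position through each in-shuffle:
35 → 26 → 8

8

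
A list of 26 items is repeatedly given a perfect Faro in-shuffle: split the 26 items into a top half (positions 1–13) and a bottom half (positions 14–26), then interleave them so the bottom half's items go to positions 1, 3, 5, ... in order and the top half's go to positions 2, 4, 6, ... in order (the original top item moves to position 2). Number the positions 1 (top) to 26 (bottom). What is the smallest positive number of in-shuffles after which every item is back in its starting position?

The in-shuffle permutes the 26 positions with cycle lengths [2, 6, 18].
Every item is home exactly when every cycle has completed a whole number of laps, i.e. after lcm(2, 6, 18) = 18 in-shuffles.

18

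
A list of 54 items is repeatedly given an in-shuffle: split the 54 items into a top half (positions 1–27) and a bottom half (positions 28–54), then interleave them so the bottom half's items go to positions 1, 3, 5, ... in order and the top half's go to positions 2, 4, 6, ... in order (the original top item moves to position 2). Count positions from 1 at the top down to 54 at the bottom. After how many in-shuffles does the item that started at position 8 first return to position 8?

Follow position 8 under repeated in-shuffles:
8 → 16 → 32 → 9 → 18 → 36 → 17 → 34 → 13 → 26 → 52 → 49 → 43 → 31 → 7 → 14 → 28 → 1 → 2 → 4 → 8
It first returns after 20 in-shuffles.

20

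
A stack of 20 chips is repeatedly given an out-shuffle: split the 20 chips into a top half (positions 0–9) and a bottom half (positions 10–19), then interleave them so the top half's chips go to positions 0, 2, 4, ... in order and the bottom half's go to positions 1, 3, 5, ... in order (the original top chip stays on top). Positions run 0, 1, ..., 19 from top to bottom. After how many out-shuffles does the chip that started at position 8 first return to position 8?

Follow position 8 under repeated out-shuffles:
8 → 16 → 13 → 7 → 14 → 9 → 18 → 17 → 15 → 11 → 3 → 6 → 12 → 5 → 10 → 1 → 2 → 4 → 8
It first returns after 18 out-shuffles.

18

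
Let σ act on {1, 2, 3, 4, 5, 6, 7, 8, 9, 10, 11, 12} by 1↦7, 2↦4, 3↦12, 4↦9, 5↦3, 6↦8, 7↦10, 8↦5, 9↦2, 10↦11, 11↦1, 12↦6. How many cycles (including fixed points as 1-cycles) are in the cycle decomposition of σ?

3

Cycle decomposition: (1 7 10 11) (2 4 9) (3 12 6 8 5).
3 cycles.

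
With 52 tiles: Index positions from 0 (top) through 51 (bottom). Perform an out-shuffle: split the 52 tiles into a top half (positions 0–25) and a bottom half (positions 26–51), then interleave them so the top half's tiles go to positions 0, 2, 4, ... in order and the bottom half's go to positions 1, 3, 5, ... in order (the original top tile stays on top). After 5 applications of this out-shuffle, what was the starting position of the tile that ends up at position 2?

Work backwards from position 2, undoing one out-shuffle at a time:
2 ← 1 ← 26 ← 13 ← 32 ← 16
So the tile now at position 2 started at position 16.

16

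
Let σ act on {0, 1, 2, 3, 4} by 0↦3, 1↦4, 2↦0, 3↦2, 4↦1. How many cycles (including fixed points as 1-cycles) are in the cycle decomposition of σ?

Cycle decomposition: (0 3 2) (1 4).
2 cycles.

2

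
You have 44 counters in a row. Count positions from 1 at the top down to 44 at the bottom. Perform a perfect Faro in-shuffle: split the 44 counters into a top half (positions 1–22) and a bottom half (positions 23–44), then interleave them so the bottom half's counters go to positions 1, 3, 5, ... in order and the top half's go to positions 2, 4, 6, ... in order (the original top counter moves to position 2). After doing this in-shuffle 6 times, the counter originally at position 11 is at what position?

29

Track the counter's position through each in-shuffle:
11 → 22 → 44 → 43 → 41 → 37 → 29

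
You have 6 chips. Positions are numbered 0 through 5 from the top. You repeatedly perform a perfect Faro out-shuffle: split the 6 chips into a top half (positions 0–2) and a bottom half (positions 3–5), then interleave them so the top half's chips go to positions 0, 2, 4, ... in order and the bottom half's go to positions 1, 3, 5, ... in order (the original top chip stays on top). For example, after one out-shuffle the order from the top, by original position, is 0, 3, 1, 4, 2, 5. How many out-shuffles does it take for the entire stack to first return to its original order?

4

The out-shuffle permutes the 6 positions with cycle lengths [1, 1, 4].
Every chip is home exactly when every cycle has completed a whole number of laps, i.e. after lcm(1, 4) = 4 out-shuffles.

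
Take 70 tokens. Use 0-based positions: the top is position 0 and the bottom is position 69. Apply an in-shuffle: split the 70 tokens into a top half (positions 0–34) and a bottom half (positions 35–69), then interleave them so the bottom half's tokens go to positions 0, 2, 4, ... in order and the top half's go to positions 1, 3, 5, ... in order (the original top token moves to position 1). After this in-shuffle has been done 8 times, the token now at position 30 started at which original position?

Work backwards from position 30, undoing one in-shuffle at a time:
30 ← 50 ← 60 ← 65 ← 32 ← 51 ← 25 ← 12 ← 41
So the token now at position 30 started at position 41.

41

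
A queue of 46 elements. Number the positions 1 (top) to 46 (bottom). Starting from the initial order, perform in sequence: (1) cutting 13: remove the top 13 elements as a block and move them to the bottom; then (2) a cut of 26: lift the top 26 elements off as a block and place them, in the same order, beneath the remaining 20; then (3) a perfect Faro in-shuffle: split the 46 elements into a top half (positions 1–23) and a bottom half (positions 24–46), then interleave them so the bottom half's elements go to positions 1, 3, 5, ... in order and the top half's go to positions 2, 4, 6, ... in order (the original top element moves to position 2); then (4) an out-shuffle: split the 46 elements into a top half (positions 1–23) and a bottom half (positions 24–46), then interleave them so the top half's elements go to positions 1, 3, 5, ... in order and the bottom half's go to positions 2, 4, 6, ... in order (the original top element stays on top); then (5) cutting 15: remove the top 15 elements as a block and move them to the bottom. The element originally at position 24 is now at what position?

Track the element from position 24 forward through each operation:
  after op 1 (cut 13): 24 → 11
  after op 2 (cut 26): 11 → 31
  after op 3 (in-shuffle): 31 → 15
  after op 4 (out-shuffle): 15 → 29
  after op 5 (cut 15): 29 → 14

14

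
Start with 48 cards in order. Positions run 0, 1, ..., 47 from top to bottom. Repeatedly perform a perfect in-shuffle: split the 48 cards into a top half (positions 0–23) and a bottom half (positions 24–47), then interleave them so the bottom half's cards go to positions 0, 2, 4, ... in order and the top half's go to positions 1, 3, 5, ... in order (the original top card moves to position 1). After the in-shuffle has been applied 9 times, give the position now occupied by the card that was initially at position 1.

43

Track the card's position through each in-shuffle:
1 → 3 → 7 → 15 → 31 → 14 → 29 → 10 → 21 → 43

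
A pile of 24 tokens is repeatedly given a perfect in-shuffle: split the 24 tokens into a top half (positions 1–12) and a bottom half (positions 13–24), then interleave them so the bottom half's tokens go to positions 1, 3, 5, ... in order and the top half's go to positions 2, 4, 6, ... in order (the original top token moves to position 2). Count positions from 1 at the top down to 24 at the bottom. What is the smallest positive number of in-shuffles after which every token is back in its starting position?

20

The in-shuffle permutes the 24 positions with cycle lengths [4, 20].
Every token is home exactly when every cycle has completed a whole number of laps, i.e. after lcm(4, 20) = 20 in-shuffles.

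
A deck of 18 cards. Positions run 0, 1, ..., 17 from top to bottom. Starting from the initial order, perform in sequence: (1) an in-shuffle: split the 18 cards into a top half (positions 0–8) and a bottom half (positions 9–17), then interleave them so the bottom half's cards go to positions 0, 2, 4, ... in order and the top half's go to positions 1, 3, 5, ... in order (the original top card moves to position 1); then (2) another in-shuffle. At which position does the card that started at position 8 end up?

Track the card from position 8 forward through each operation:
  after op 1 (in-shuffle): 8 → 17
  after op 2 (in-shuffle): 17 → 16

16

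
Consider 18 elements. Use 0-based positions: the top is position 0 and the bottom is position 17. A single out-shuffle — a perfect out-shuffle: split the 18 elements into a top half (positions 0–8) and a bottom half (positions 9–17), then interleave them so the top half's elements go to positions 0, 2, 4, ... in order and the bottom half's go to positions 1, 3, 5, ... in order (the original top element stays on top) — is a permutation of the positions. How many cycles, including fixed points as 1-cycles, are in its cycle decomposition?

Trace each unvisited position around until it returns:
(0) (1 2 4 8 16 15 13 9) (3 6 12 7 14 11 5 10) (17)
4 cycles in total.

4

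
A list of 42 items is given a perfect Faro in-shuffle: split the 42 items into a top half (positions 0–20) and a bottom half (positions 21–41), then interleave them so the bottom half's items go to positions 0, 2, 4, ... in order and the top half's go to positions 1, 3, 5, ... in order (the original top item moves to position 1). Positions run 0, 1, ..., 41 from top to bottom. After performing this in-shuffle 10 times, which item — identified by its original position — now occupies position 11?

Work backwards from position 11, undoing one in-shuffle at a time:
11 ← 5 ← 2 ← 22 ← 32 ← 37 ← 18 ← 30 ← 36 ← 39 ← 19
So the item now at position 11 started at position 19.

19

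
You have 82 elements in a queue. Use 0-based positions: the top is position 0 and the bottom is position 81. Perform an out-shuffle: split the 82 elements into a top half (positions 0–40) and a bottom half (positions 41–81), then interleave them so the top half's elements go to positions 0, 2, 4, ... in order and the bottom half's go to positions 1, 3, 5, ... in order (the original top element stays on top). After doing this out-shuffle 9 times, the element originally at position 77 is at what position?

58

Track the element's position through each out-shuffle:
77 → 73 → 65 → 49 → 17 → 34 → 68 → 55 → 29 → 58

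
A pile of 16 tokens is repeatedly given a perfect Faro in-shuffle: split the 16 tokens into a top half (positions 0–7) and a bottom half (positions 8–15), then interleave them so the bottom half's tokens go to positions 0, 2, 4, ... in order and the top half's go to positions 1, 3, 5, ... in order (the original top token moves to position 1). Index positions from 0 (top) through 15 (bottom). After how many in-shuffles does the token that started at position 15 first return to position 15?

Follow position 15 under repeated in-shuffles:
15 → 14 → 12 → 8 → 0 → 1 → 3 → 7 → 15
It first returns after 8 in-shuffles.

8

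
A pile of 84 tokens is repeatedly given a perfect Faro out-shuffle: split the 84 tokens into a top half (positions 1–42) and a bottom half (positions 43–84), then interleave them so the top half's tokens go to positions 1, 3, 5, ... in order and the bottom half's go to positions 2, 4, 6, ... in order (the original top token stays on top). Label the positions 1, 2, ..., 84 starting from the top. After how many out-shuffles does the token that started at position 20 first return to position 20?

82

Follow position 20 under repeated out-shuffles:
20 → 39 → 77 → 70 → 56 → 28 → 55 → 26 → ... → 20 (length 82)
It first returns after 82 out-shuffles.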